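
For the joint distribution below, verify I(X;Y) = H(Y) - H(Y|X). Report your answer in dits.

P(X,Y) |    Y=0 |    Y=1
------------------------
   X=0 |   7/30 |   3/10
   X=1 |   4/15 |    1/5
I(X;Y) = 0.0039 dits

Mutual information has multiple equivalent forms:
- I(X;Y) = H(X) - H(X|Y)
- I(X;Y) = H(Y) - H(Y|X)
- I(X;Y) = H(X) + H(Y) - H(X,Y)

Computing all quantities:
H(X) = 0.3001, H(Y) = 0.3010, H(X,Y) = 0.5972
H(X|Y) = 0.2962, H(Y|X) = 0.2971

Verification:
H(X) - H(X|Y) = 0.3001 - 0.2962 = 0.0039
H(Y) - H(Y|X) = 0.3010 - 0.2971 = 0.0039
H(X) + H(Y) - H(X,Y) = 0.3001 + 0.3010 - 0.5972 = 0.0039

All forms give I(X;Y) = 0.0039 dits. ✓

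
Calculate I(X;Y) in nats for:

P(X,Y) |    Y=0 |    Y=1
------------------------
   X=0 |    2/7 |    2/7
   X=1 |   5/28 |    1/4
0.0034 nats

Mutual information: I(X;Y) = H(X) + H(Y) - H(X,Y)

Marginals:
P(X) = (4/7, 3/7), H(X) = 0.6829 nats
P(Y) = (13/28, 15/28), H(Y) = 0.6906 nats

Joint entropy: H(X,Y) = 1.3701 nats

I(X;Y) = 0.6829 + 0.6906 - 1.3701 = 0.0034 nats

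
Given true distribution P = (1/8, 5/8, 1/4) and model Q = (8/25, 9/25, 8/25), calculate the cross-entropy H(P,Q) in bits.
1.5377 bits

Cross-entropy: H(P,Q) = -Σ p(x) log q(x)

Alternatively: H(P,Q) = H(P) + D_KL(P||Q)
H(P) = 1.2988 bits
D_KL(P||Q) = 0.2389 bits

H(P,Q) = 1.2988 + 0.2389 = 1.5377 bits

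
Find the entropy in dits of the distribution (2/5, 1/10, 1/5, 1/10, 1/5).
0.6388 dits

Shannon entropy is H(X) = -Σ p(x) log p(x).

For P = (2/5, 1/10, 1/5, 1/10, 1/5):
H = -2/5 × log_10(2/5) -1/10 × log_10(1/10) -1/5 × log_10(1/5) -1/10 × log_10(1/10) -1/5 × log_10(1/5)
H = 0.6388 dits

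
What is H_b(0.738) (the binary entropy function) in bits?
0.8297 bits

The binary entropy function is:
H(p) = -p log(p) - (1-p) log(1-p)

H(0.738) = -0.738 × log_2(0.738) - 0.262 × log_2(0.262)
H(0.738) = 0.8297 bits

Note: Binary entropy is maximized at p=0.5 (H=1 bit) and minimized at p=0 or p=1 (H=0).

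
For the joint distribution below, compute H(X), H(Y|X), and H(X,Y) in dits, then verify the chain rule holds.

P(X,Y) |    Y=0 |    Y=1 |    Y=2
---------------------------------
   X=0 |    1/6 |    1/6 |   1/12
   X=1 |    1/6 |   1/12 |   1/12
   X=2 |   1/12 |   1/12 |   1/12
H(X,Y) = 0.9287, H(X) = 0.4680, H(Y|X) = 0.4607 (all in dits)

Chain rule: H(X,Y) = H(X) + H(Y|X)

Left side — joint entropy directly:
H(X,Y) = -Σ p(x,y) log p(x,y) = 0.9287 dits

Right side — compute H(Y|X) from the conditional distributions:
P(X) = (5/12, 1/3, 1/4), so H(X) = 0.4680 dits
H(Y|X) = Σ_x P(X=x) · H(Y|X=x):
  P(Y|X=0) = (2/5, 2/5, 1/5), H(Y|X=0) = 0.4581, weight P(X=0) = 5/12
  P(Y|X=1) = (1/2, 1/4, 1/4), H(Y|X=1) = 0.4515, weight P(X=1) = 1/3
  P(Y|X=2) = (1/3, 1/3, 1/3), H(Y|X=2) = 0.4771, weight P(X=2) = 1/4
H(Y|X) = 0.4607 dits

H(X) + H(Y|X) = 0.4680 + 0.4607 = 0.9287 dits

Both sides equal 0.9287 dits. ✓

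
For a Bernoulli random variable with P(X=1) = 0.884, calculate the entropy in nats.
0.3589 nats

The binary entropy function is:
H(p) = -p log(p) - (1-p) log(1-p)

H(0.884) = -0.884 × log_e(0.884) - 0.116 × log_e(0.116)
H(0.884) = 0.3589 nats

Note: Binary entropy is maximized at p=0.5 (H=1 bit) and minimized at p=0 or p=1 (H=0).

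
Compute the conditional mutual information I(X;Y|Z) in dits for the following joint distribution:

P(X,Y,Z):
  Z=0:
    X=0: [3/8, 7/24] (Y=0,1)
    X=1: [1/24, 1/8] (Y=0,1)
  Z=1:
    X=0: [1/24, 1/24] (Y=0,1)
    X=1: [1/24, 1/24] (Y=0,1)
0.0117 dits

Conditional mutual information: I(X;Y|Z) = H(X|Z) + H(Y|Z) - H(X,Y|Z)

H(Z) = 0.1957
H(X,Z) = 0.4269 → H(X|Z) = 0.2313
H(Y,Z) = 0.4967 → H(Y|Z) = 0.3010
H(X,Y,Z) = 0.7162 → H(X,Y|Z) = 0.5206

I(X;Y|Z) = 0.2313 + 0.3010 - 0.5206 = 0.0117 dits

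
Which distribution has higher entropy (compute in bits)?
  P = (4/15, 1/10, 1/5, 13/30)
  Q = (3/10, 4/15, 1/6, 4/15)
Q

Computing entropies in bits:
H(P) = 1.8279
H(Q) = 1.9689

Distribution Q has higher entropy.

Intuition: The distribution closer to uniform (more spread out) has higher entropy.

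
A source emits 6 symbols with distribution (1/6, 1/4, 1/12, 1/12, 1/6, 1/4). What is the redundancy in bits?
0.1258 bits

Redundancy measures how far a source is from maximum entropy:
R = H_max - H(X)

Maximum entropy for 6 symbols: H_max = log_2(6) = 2.5850 bits
Actual entropy: H(X) = 2.4591 bits
Redundancy: R = 2.5850 - 2.4591 = 0.1258 bits

This redundancy represents potential for compression: the source could be compressed by 0.1258 bits per symbol.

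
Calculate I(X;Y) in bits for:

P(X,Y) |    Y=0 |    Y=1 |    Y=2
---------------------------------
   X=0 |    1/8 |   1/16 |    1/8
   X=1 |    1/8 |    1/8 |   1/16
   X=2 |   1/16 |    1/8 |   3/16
0.0810 bits

Mutual information: I(X;Y) = H(X) + H(Y) - H(X,Y)

Marginals:
P(X) = (5/16, 5/16, 3/8), H(X) = 1.5794 bits
P(Y) = (5/16, 5/16, 3/8), H(Y) = 1.5794 bits

Joint entropy: H(X,Y) = 3.0778 bits

I(X;Y) = 1.5794 + 1.5794 - 3.0778 = 0.0810 bits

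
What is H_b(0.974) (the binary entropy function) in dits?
0.0524 dits

The binary entropy function is:
H(p) = -p log(p) - (1-p) log(1-p)

H(0.974) = -0.974 × log_10(0.974) - 0.026 × log_10(0.026)
H(0.974) = 0.0524 dits

Note: Binary entropy is maximized at p=0.5 (H=1 bit) and minimized at p=0 or p=1 (H=0).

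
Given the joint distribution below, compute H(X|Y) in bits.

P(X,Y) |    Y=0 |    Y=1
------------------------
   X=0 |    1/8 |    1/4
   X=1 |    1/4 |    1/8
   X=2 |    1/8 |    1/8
1.5000 bits

Using the chain rule: H(X|Y) = H(X,Y) - H(Y)

First, compute H(X,Y) = 2.5000 bits

Marginal P(Y) = (1/2, 1/2)
H(Y) = 1.0000 bits

H(X|Y) = H(X,Y) - H(Y) = 2.5000 - 1.0000 = 1.5000 bits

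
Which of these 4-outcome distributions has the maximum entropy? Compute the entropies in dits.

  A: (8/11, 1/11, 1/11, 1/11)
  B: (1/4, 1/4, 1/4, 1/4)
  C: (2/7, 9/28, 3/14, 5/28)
B

For a discrete distribution over n outcomes, entropy is maximized by the uniform distribution.

Computing entropies:
H(A) = 0.3846 dits
H(B) = 0.6021 dits
H(C) = 0.5908 dits

The uniform distribution (where all probabilities equal 1/4) achieves the maximum entropy of log_10(4) = 0.6021 dits.

Distribution B has the highest entropy.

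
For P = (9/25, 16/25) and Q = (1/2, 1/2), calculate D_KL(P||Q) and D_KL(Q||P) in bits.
D_KL(P||Q) = 0.0573, D_KL(Q||P) = 0.0589

KL divergence is not symmetric: D_KL(P||Q) ≠ D_KL(Q||P) in general.

D_KL(P||Q) = 0.0573 bits
D_KL(Q||P) = 0.0589 bits

No, they are not equal!

This asymmetry is why KL divergence is not a true distance metric.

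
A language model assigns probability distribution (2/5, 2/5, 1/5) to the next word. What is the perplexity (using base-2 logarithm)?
2.8717

Perplexity is 2^H (or exp(H) for natural log).

First, H = -Σ p log p = 1.5219 bits
Perplexity = 2^1.5219 = 2.8717

Interpretation: The model's uncertainty is equivalent to choosing uniformly among 2.9 options.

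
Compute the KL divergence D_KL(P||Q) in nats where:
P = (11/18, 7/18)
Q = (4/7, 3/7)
0.0032 nats

KL divergence: D_KL(P||Q) = Σ p(x) log(p(x)/q(x))

Computing term by term:
  x=0: 11/18 × log_e[(11/18)/(4/7)] = 11/18 × 0.0671 = 0.0410
  x=1: 7/18 × log_e[(7/18)/(3/7)] = 7/18 × -0.0972 = -0.0378

D_KL(P||Q) = 0.0032 nats

Note: KL divergence is always non-negative and equals 0 iff P = Q.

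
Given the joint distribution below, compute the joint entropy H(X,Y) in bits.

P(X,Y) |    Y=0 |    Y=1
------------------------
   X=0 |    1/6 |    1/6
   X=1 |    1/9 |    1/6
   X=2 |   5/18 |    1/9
2.5102 bits

Joint entropy is H(X,Y) = -Σ_{x,y} p(x,y) log p(x,y).

Summing over all non-zero entries:
H(X,Y) = -[1/6·log_2(1/6) + 1/6·log_2(1/6) + 1/9·log_2(1/9) + 1/6·log_2(1/6) + 5/18·log_2(5/18) + 1/9·log_2(1/9)]
H(X,Y) = 2.5102 bits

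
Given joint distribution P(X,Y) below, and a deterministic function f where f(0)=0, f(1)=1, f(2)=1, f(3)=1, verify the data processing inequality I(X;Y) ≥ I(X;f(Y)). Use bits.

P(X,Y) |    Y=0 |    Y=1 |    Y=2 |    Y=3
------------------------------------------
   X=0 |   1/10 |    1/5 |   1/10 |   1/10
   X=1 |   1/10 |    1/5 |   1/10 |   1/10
I(X;Y) = 0.0000, I(X;f(Y)) = 0.0000, inequality holds: 0.0000 ≥ 0.0000

Data Processing Inequality: For any Markov chain X → Y → Z, we have I(X;Y) ≥ I(X;Z).

Here Z = f(Y) is a deterministic function of Y, forming X → Y → Z.

Original I(X;Y) = 0.0000 bits

After applying f:
P(X,Z) where Z=f(Y):
- P(X,Z=0) = P(X,Y=0)
- P(X,Z=1) = P(X,Y=1) + P(X,Y=2) + P(X,Y=3)

I(X;Z) = I(X;f(Y)) = 0.0000 bits

Verification: 0.0000 ≥ 0.0000 ✓

Information cannot be created by processing; the function f can only lose information about X.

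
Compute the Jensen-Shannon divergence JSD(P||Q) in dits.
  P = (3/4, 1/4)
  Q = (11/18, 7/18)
0.0048 dits

Jensen-Shannon divergence is:
JSD(P||Q) = 0.5 × D_KL(P||M) + 0.5 × D_KL(Q||M)
where M = 0.5 × (P + Q) is the mixture distribution.

M = 0.5 × (3/4, 1/4) + 0.5 × (11/18, 7/18) = (0.680556, 0.319444)

D_KL(P||M) = 0.0050 dits
D_KL(Q||M) = 0.0047 dits

JSD(P||Q) = 0.5 × 0.0050 + 0.5 × 0.0047 = 0.0048 dits

Unlike KL divergence, JSD is symmetric and bounded: 0 ≤ JSD ≤ log(2).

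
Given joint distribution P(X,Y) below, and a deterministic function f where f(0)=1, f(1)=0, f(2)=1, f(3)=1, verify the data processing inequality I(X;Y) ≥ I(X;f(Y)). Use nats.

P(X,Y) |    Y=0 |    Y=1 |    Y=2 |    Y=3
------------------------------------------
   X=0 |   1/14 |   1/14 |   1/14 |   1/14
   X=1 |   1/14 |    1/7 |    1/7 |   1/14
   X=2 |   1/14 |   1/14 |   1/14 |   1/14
I(X;Y) = 0.0140, I(X;f(Y)) = 0.0041, inequality holds: 0.0140 ≥ 0.0041

Data Processing Inequality: For any Markov chain X → Y → Z, we have I(X;Y) ≥ I(X;Z).

Here Z = f(Y) is a deterministic function of Y, forming X → Y → Z.

Original I(X;Y) = 0.0140 nats

After applying f:
P(X,Z) where Z=f(Y):
- P(X,Z=0) = P(X,Y=1)
- P(X,Z=1) = P(X,Y=0) + P(X,Y=2) + P(X,Y=3)

I(X;Z) = I(X;f(Y)) = 0.0041 nats

Verification: 0.0140 ≥ 0.0041 ✓

Information cannot be created by processing; the function f can only lose information about X.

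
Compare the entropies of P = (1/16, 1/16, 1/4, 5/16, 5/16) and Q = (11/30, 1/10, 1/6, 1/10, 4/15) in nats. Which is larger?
Q

Computing entropies in nats:
H(P) = 1.4201
H(Q) = 1.4795

Distribution Q has higher entropy.

Intuition: The distribution closer to uniform (more spread out) has higher entropy.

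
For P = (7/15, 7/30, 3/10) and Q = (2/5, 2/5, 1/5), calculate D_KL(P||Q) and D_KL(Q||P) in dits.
D_KL(P||Q) = 0.0294, D_KL(Q||P) = 0.0316

KL divergence is not symmetric: D_KL(P||Q) ≠ D_KL(Q||P) in general.

D_KL(P||Q) = 0.0294 dits
D_KL(Q||P) = 0.0316 dits

No, they are not equal!

This asymmetry is why KL divergence is not a true distance metric.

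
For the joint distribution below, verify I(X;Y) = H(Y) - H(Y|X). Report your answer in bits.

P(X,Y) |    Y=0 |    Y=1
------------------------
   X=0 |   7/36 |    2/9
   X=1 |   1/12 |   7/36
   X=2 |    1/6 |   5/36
I(X;Y) = 0.0272 bits

Mutual information has multiple equivalent forms:
- I(X;Y) = H(X) - H(X|Y)
- I(X;Y) = H(Y) - H(Y|X)
- I(X;Y) = H(X) + H(Y) - H(X,Y)

Computing all quantities:
H(X) = 1.5622, H(Y) = 0.9911, H(X,Y) = 2.5261
H(X|Y) = 1.5350, H(Y|X) = 0.9639

Verification:
H(X) - H(X|Y) = 1.5622 - 1.5350 = 0.0272
H(Y) - H(Y|X) = 0.9911 - 0.9639 = 0.0272
H(X) + H(Y) - H(X,Y) = 1.5622 + 0.9911 - 2.5261 = 0.0272

All forms give I(X;Y) = 0.0272 bits. ✓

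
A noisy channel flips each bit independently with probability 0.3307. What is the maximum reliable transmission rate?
0.0844 bits

For a binary symmetric channel (BSC) with error probability p:
Capacity C = 1 - H(p) bits per symbol

where H(p) = -p log₂(p) - (1-p) log₂(1-p) is the binary entropy function.

H(0.3307) = 0.9156 bits
C = 1 - 0.9156 = 0.0844 bits per symbol

This means we can reliably transmit up to 0.0844 bits of information per channel use.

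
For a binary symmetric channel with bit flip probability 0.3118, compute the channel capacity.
0.1048 bits

For a binary symmetric channel (BSC) with error probability p:
Capacity C = 1 - H(p) bits per symbol

where H(p) = -p log₂(p) - (1-p) log₂(1-p) is the binary entropy function.

H(0.3118) = 0.8952 bits
C = 1 - 0.8952 = 0.1048 bits per symbol

This means we can reliably transmit up to 0.1048 bits of information per channel use.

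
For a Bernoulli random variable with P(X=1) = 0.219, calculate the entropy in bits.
0.7583 bits

The binary entropy function is:
H(p) = -p log(p) - (1-p) log(1-p)

H(0.219) = -0.219 × log_2(0.219) - 0.781 × log_2(0.781)
H(0.219) = 0.7583 bits

Note: Binary entropy is maximized at p=0.5 (H=1 bit) and minimized at p=0 or p=1 (H=0).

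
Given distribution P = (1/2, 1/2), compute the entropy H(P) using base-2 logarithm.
1.0000 bits

Shannon entropy is H(X) = -Σ p(x) log p(x).

For P = (1/2, 1/2):
H = -1/2 × log_2(1/2) -1/2 × log_2(1/2)
H = 1.0000 bits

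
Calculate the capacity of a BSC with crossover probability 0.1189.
0.4738 bits

For a binary symmetric channel (BSC) with error probability p:
Capacity C = 1 - H(p) bits per symbol

where H(p) = -p log₂(p) - (1-p) log₂(1-p) is the binary entropy function.

H(0.1189) = 0.5262 bits
C = 1 - 0.5262 = 0.4738 bits per symbol

This means we can reliably transmit up to 0.4738 bits of information per channel use.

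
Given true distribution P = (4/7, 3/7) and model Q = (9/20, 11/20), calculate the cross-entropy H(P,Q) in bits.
1.0279 bits

Cross-entropy: H(P,Q) = -Σ p(x) log q(x)

Alternatively: H(P,Q) = H(P) + D_KL(P||Q)
H(P) = 0.9852 bits
D_KL(P||Q) = 0.0427 bits

H(P,Q) = 0.9852 + 0.0427 = 1.0279 bits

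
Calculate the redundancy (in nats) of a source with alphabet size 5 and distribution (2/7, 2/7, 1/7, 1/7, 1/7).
0.0596 nats

Redundancy measures how far a source is from maximum entropy:
R = H_max - H(X)

Maximum entropy for 5 symbols: H_max = log_e(5) = 1.6094 nats
Actual entropy: H(X) = 1.5498 nats
Redundancy: R = 1.6094 - 1.5498 = 0.0596 nats

This redundancy represents potential for compression: the source could be compressed by 0.0596 nats per symbol.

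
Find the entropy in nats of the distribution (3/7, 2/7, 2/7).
1.0790 nats

Shannon entropy is H(X) = -Σ p(x) log p(x).

For P = (3/7, 2/7, 2/7):
H = -3/7 × log_e(3/7) -2/7 × log_e(2/7) -2/7 × log_e(2/7)
H = 1.0790 nats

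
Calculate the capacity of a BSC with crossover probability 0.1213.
0.4669 bits

For a binary symmetric channel (BSC) with error probability p:
Capacity C = 1 - H(p) bits per symbol

where H(p) = -p log₂(p) - (1-p) log₂(1-p) is the binary entropy function.

H(0.1213) = 0.5331 bits
C = 1 - 0.5331 = 0.4669 bits per symbol

This means we can reliably transmit up to 0.4669 bits of information per channel use.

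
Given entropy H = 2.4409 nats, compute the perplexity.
11.4834

Perplexity is e^H (or exp(H) for natural log).

H = 2.4409 nats
Perplexity = e^2.4409 = 11.4834

Interpretation: The model's uncertainty is equivalent to choosing uniformly among 11.5 options.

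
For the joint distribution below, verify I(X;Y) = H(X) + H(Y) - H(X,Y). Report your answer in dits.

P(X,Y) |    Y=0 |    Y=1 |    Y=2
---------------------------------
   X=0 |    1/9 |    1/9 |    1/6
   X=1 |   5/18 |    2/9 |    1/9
I(X;Y) = 0.0158 dits

Mutual information has multiple equivalent forms:
- I(X;Y) = H(X) - H(X|Y)
- I(X;Y) = H(Y) - H(Y|X)
- I(X;Y) = H(X) + H(Y) - H(X,Y)

Computing all quantities:
H(X) = 0.2902, H(Y) = 0.4731, H(X,Y) = 0.7475
H(X|Y) = 0.2744, H(Y|X) = 0.4572

Verification:
H(X) - H(X|Y) = 0.2902 - 0.2744 = 0.0158
H(Y) - H(Y|X) = 0.4731 - 0.4572 = 0.0158
H(X) + H(Y) - H(X,Y) = 0.2902 + 0.4731 - 0.7475 = 0.0158

All forms give I(X;Y) = 0.0158 dits. ✓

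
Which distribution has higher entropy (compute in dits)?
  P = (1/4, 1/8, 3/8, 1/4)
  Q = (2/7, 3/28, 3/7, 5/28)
P

Computing entropies in dits:
H(P) = 0.5737
H(Q) = 0.5507

Distribution P has higher entropy.

Intuition: The distribution closer to uniform (more spread out) has higher entropy.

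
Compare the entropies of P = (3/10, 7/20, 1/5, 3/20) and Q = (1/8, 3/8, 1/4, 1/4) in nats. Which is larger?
P

Computing entropies in nats:
H(P) = 1.3351
H(Q) = 1.3209

Distribution P has higher entropy.

Intuition: The distribution closer to uniform (more spread out) has higher entropy.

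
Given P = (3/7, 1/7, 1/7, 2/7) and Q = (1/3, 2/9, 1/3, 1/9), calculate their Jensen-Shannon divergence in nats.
0.0468 nats

Jensen-Shannon divergence is:
JSD(P||Q) = 0.5 × D_KL(P||M) + 0.5 × D_KL(Q||M)
where M = 0.5 × (P + Q) is the mixture distribution.

M = 0.5 × (3/7, 1/7, 1/7, 2/7) + 0.5 × (1/3, 2/9, 1/3, 1/9) = (8/21, 0.18254, 5/21, 0.198413)

D_KL(P||M) = 0.0467 nats
D_KL(Q||M) = 0.0469 nats

JSD(P||Q) = 0.5 × 0.0467 + 0.5 × 0.0469 = 0.0468 nats

Unlike KL divergence, JSD is symmetric and bounded: 0 ≤ JSD ≤ log(2).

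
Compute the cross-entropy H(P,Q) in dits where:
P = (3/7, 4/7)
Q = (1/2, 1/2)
0.3010 dits

Cross-entropy: H(P,Q) = -Σ p(x) log q(x)

Alternatively: H(P,Q) = H(P) + D_KL(P||Q)
H(P) = 0.2966 dits
D_KL(P||Q) = 0.0044 dits

H(P,Q) = 0.2966 + 0.0044 = 0.3010 dits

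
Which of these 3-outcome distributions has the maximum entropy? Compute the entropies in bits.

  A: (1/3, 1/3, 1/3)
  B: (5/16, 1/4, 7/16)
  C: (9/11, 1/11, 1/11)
A

For a discrete distribution over n outcomes, entropy is maximized by the uniform distribution.

Computing entropies:
H(A) = 1.5850 bits
H(B) = 1.5462 bits
H(C) = 0.8659 bits

The uniform distribution (where all probabilities equal 1/3) achieves the maximum entropy of log_2(3) = 1.5850 bits.

Distribution A has the highest entropy.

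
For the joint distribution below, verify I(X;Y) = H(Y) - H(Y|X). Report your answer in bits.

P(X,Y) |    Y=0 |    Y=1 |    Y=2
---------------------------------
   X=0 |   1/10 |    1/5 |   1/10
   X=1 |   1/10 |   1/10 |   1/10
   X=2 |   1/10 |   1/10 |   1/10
I(X;Y) = 0.0200 bits

Mutual information has multiple equivalent forms:
- I(X;Y) = H(X) - H(X|Y)
- I(X;Y) = H(Y) - H(Y|X)
- I(X;Y) = H(X) + H(Y) - H(X,Y)

Computing all quantities:
H(X) = 1.5710, H(Y) = 1.5710, H(X,Y) = 3.1219
H(X|Y) = 1.5510, H(Y|X) = 1.5510

Verification:
H(X) - H(X|Y) = 1.5710 - 1.5510 = 0.0200
H(Y) - H(Y|X) = 1.5710 - 1.5510 = 0.0200
H(X) + H(Y) - H(X,Y) = 1.5710 + 1.5710 - 3.1219 = 0.0200

All forms give I(X;Y) = 0.0200 bits. ✓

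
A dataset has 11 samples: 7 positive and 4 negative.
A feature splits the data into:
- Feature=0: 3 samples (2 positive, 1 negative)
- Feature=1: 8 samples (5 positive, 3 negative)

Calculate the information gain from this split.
0.0011 bits

Information Gain = H(Y) - H(Y|Feature)

Before split:
P(positive) = 7/11 = 0.6364
H(Y) = 0.9457 bits

After split:
Feature=0: H = 0.9183 bits (weight = 3/11)
Feature=1: H = 0.9544 bits (weight = 8/11)
H(Y|Feature) = (3/11)×0.9183 + (8/11)×0.9544 = 0.9446 bits

Information Gain = 0.9457 - 0.9446 = 0.0011 bits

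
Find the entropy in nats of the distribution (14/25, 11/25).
0.6859 nats

Shannon entropy is H(X) = -Σ p(x) log p(x).

For P = (14/25, 11/25):
H = -14/25 × log_e(14/25) -11/25 × log_e(11/25)
H = 0.6859 nats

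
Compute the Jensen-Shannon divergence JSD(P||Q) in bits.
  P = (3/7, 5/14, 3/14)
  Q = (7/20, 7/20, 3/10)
0.0081 bits

Jensen-Shannon divergence is:
JSD(P||Q) = 0.5 × D_KL(P||M) + 0.5 × D_KL(Q||M)
where M = 0.5 × (P + Q) is the mixture distribution.

M = 0.5 × (3/7, 5/14, 3/14) + 0.5 × (7/20, 7/20, 3/10) = (0.389286, 0.353571, 9/35)

D_KL(P||M) = 0.0083 bits
D_KL(Q||M) = 0.0079 bits

JSD(P||Q) = 0.5 × 0.0083 + 0.5 × 0.0079 = 0.0081 bits

Unlike KL divergence, JSD is symmetric and bounded: 0 ≤ JSD ≤ log(2).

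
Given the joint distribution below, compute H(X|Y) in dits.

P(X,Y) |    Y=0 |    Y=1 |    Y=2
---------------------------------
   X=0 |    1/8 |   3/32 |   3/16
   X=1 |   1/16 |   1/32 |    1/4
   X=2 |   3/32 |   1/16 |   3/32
0.4492 dits

Using the chain rule: H(X|Y) = H(X,Y) - H(Y)

First, compute H(X,Y) = 0.8864 dits

Marginal P(Y) = (9/32, 3/16, 17/32)
H(Y) = 0.4372 dits

H(X|Y) = H(X,Y) - H(Y) = 0.8864 - 0.4372 = 0.4492 dits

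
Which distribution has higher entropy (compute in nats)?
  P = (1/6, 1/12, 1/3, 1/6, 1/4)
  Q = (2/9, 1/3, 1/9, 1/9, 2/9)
Q

Computing entropies in nats:
H(P) = 1.5171
H(Q) = 1.5230

Distribution Q has higher entropy.

Intuition: The distribution closer to uniform (more spread out) has higher entropy.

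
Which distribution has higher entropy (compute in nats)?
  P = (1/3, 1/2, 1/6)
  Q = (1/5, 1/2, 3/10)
Q

Computing entropies in nats:
H(P) = 1.0114
H(Q) = 1.0297

Distribution Q has higher entropy.

Intuition: The distribution closer to uniform (more spread out) has higher entropy.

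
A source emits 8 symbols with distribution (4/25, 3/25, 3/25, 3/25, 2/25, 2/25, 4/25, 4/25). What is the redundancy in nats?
0.0324 nats

Redundancy measures how far a source is from maximum entropy:
R = H_max - H(X)

Maximum entropy for 8 symbols: H_max = log_e(8) = 2.0794 nats
Actual entropy: H(X) = 2.0471 nats
Redundancy: R = 2.0794 - 2.0471 = 0.0324 nats

This redundancy represents potential for compression: the source could be compressed by 0.0324 nats per symbol.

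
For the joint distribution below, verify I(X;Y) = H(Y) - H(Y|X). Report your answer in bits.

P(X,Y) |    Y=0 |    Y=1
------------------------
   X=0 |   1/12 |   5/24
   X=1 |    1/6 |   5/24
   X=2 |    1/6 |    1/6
I(X;Y) = 0.0231 bits

Mutual information has multiple equivalent forms:
- I(X;Y) = H(X) - H(X|Y)
- I(X;Y) = H(Y) - H(Y|X)
- I(X;Y) = H(X) + H(Y) - H(X,Y)

Computing all quantities:
H(X) = 1.5774, H(Y) = 0.9799, H(X,Y) = 2.5342
H(X|Y) = 1.5543, H(Y|X) = 0.9567

Verification:
H(X) - H(X|Y) = 1.5774 - 1.5543 = 0.0231
H(Y) - H(Y|X) = 0.9799 - 0.9567 = 0.0231
H(X) + H(Y) - H(X,Y) = 1.5774 + 0.9799 - 2.5342 = 0.0231

All forms give I(X;Y) = 0.0231 bits. ✓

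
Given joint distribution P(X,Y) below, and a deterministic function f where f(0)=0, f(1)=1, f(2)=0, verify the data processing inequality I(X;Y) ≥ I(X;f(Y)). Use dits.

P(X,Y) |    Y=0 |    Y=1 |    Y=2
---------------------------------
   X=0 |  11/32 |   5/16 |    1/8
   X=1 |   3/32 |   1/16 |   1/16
I(X;Y) = 0.0042, I(X;f(Y)) = 0.0021, inequality holds: 0.0042 ≥ 0.0021

Data Processing Inequality: For any Markov chain X → Y → Z, we have I(X;Y) ≥ I(X;Z).

Here Z = f(Y) is a deterministic function of Y, forming X → Y → Z.

Original I(X;Y) = 0.0042 dits

After applying f:
P(X,Z) where Z=f(Y):
- P(X,Z=0) = P(X,Y=0) + P(X,Y=2)
- P(X,Z=1) = P(X,Y=1)

I(X;Z) = I(X;f(Y)) = 0.0021 dits

Verification: 0.0042 ≥ 0.0021 ✓

Information cannot be created by processing; the function f can only lose information about X.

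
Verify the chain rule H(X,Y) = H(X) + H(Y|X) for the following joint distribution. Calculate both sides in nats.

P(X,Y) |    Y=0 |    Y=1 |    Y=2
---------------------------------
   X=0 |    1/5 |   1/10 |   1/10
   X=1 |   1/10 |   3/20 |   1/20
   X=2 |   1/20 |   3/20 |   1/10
H(X,Y) = 2.1116, H(X) = 1.0889, H(Y|X) = 1.0227 (all in nats)

Chain rule: H(X,Y) = H(X) + H(Y|X)

Left side — joint entropy directly:
H(X,Y) = -Σ p(x,y) log p(x,y) = 2.1116 nats

Right side — compute H(Y|X) from the conditional distributions:
P(X) = (2/5, 3/10, 3/10), so H(X) = 1.0889 nats
H(Y|X) = Σ_x P(X=x) · H(Y|X=x):
  P(Y|X=0) = (1/2, 1/4, 1/4), H(Y|X=0) = 1.0397, weight P(X=0) = 2/5
  P(Y|X=1) = (1/3, 1/2, 1/6), H(Y|X=1) = 1.0114, weight P(X=1) = 3/10
  P(Y|X=2) = (1/6, 1/2, 1/3), H(Y|X=2) = 1.0114, weight P(X=2) = 3/10
H(Y|X) = 1.0227 nats

H(X) + H(Y|X) = 1.0889 + 1.0227 = 2.1116 nats

Both sides equal 2.1116 nats. ✓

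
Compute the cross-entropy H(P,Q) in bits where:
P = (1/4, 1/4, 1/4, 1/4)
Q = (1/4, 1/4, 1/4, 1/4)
2.0000 bits

Cross-entropy: H(P,Q) = -Σ p(x) log q(x)

Alternatively: H(P,Q) = H(P) + D_KL(P||Q)
H(P) = 2.0000 bits
D_KL(P||Q) = 0.0000 bits

H(P,Q) = 2.0000 + 0.0000 = 2.0000 bits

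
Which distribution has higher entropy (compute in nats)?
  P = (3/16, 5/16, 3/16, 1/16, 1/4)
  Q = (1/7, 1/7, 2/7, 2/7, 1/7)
Q

Computing entropies in nats:
H(P) = 1.5111
H(Q) = 1.5498

Distribution Q has higher entropy.

Intuition: The distribution closer to uniform (more spread out) has higher entropy.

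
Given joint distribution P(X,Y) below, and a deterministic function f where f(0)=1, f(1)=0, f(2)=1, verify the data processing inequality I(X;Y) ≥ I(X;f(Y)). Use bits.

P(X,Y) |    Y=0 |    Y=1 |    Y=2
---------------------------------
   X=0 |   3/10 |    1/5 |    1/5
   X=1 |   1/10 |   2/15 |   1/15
I(X;Y) = 0.0168, I(X;f(Y)) = 0.0168, inequality holds: 0.0168 ≥ 0.0168

Data Processing Inequality: For any Markov chain X → Y → Z, we have I(X;Y) ≥ I(X;Z).

Here Z = f(Y) is a deterministic function of Y, forming X → Y → Z.

Original I(X;Y) = 0.0168 bits

After applying f:
P(X,Z) where Z=f(Y):
- P(X,Z=0) = P(X,Y=1)
- P(X,Z=1) = P(X,Y=0) + P(X,Y=2)

I(X;Z) = I(X;f(Y)) = 0.0168 bits

Verification: 0.0168 ≥ 0.0168 ✓

Information cannot be created by processing; the function f can only lose information about X.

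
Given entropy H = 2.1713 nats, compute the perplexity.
8.7697

Perplexity is e^H (or exp(H) for natural log).

H = 2.1713 nats
Perplexity = e^2.1713 = 8.7697

Interpretation: The model's uncertainty is equivalent to choosing uniformly among 8.8 options.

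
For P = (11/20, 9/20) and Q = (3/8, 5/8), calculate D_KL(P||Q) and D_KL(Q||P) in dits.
D_KL(P||Q) = 0.0273, D_KL(Q||P) = 0.0268

KL divergence is not symmetric: D_KL(P||Q) ≠ D_KL(Q||P) in general.

D_KL(P||Q) = 0.0273 dits
D_KL(Q||P) = 0.0268 dits

No, they are not equal!

This asymmetry is why KL divergence is not a true distance metric.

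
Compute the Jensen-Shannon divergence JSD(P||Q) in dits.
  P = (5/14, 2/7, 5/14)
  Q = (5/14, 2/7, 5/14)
0.0000 dits

Jensen-Shannon divergence is:
JSD(P||Q) = 0.5 × D_KL(P||M) + 0.5 × D_KL(Q||M)
where M = 0.5 × (P + Q) is the mixture distribution.

M = 0.5 × (5/14, 2/7, 5/14) + 0.5 × (5/14, 2/7, 5/14) = (5/14, 2/7, 5/14)

D_KL(P||M) = 0.0000 dits
D_KL(Q||M) = 0.0000 dits

JSD(P||Q) = 0.5 × 0.0000 + 0.5 × 0.0000 = 0.0000 dits

Unlike KL divergence, JSD is symmetric and bounded: 0 ≤ JSD ≤ log(2).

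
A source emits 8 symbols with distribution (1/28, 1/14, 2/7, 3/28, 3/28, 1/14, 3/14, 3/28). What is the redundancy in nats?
0.1775 nats

Redundancy measures how far a source is from maximum entropy:
R = H_max - H(X)

Maximum entropy for 8 symbols: H_max = log_e(8) = 2.0794 nats
Actual entropy: H(X) = 1.9020 nats
Redundancy: R = 2.0794 - 1.9020 = 0.1775 nats

This redundancy represents potential for compression: the source could be compressed by 0.1775 nats per symbol.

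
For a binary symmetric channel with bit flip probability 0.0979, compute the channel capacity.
0.5377 bits

For a binary symmetric channel (BSC) with error probability p:
Capacity C = 1 - H(p) bits per symbol

where H(p) = -p log₂(p) - (1-p) log₂(1-p) is the binary entropy function.

H(0.0979) = 0.4623 bits
C = 1 - 0.4623 = 0.5377 bits per symbol

This means we can reliably transmit up to 0.5377 bits of information per channel use.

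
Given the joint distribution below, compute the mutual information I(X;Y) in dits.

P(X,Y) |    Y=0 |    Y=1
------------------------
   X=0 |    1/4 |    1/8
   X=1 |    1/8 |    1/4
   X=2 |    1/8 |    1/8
0.0184 dits

Mutual information: I(X;Y) = H(X) + H(Y) - H(X,Y)

Marginals:
P(X) = (3/8, 3/8, 1/4), H(X) = 0.4700 dits
P(Y) = (1/2, 1/2), H(Y) = 0.3010 dits

Joint entropy: H(X,Y) = 0.7526 dits

I(X;Y) = 0.4700 + 0.3010 - 0.7526 = 0.0184 dits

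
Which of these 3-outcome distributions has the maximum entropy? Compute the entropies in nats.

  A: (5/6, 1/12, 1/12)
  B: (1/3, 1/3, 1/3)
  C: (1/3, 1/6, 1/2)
B

For a discrete distribution over n outcomes, entropy is maximized by the uniform distribution.

Computing entropies:
H(A) = 0.5661 nats
H(B) = 1.0986 nats
H(C) = 1.0114 nats

The uniform distribution (where all probabilities equal 1/3) achieves the maximum entropy of log_e(3) = 1.0986 nats.

Distribution B has the highest entropy.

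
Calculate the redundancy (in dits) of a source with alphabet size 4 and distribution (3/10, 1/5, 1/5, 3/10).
0.0087 dits

Redundancy measures how far a source is from maximum entropy:
R = H_max - H(X)

Maximum entropy for 4 symbols: H_max = log_10(4) = 0.6021 dits
Actual entropy: H(X) = 0.5933 dits
Redundancy: R = 0.6021 - 0.5933 = 0.0087 dits

This redundancy represents potential for compression: the source could be compressed by 0.0087 dits per symbol.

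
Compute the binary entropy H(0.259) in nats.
0.5720 nats

The binary entropy function is:
H(p) = -p log(p) - (1-p) log(1-p)

H(0.259) = -0.259 × log_e(0.259) - 0.741 × log_e(0.741)
H(0.259) = 0.5720 nats

Note: Binary entropy is maximized at p=0.5 (H=1 bit) and minimized at p=0 or p=1 (H=0).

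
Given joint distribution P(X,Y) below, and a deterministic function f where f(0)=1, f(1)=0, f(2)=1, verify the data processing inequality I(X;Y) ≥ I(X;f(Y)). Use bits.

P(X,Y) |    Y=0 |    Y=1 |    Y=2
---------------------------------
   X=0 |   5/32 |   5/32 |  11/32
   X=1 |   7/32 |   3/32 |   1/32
I(X;Y) = 0.1671, I(X;f(Y)) = 0.0010, inequality holds: 0.1671 ≥ 0.0010

Data Processing Inequality: For any Markov chain X → Y → Z, we have I(X;Y) ≥ I(X;Z).

Here Z = f(Y) is a deterministic function of Y, forming X → Y → Z.

Original I(X;Y) = 0.1671 bits

After applying f:
P(X,Z) where Z=f(Y):
- P(X,Z=0) = P(X,Y=1)
- P(X,Z=1) = P(X,Y=0) + P(X,Y=2)

I(X;Z) = I(X;f(Y)) = 0.0010 bits

Verification: 0.1671 ≥ 0.0010 ✓

Information cannot be created by processing; the function f can only lose information about X.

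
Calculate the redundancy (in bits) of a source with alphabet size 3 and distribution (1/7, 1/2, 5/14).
0.1534 bits

Redundancy measures how far a source is from maximum entropy:
R = H_max - H(X)

Maximum entropy for 3 symbols: H_max = log_2(3) = 1.5850 bits
Actual entropy: H(X) = 1.4316 bits
Redundancy: R = 1.5850 - 1.4316 = 0.1534 bits

This redundancy represents potential for compression: the source could be compressed by 0.1534 bits per symbol.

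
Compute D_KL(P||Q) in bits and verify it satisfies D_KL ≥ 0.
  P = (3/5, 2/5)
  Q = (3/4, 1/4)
0.0781 bits

KL divergence satisfies the Gibbs inequality: D_KL(P||Q) ≥ 0 for all distributions P, Q.

D_KL(P||Q) = Σ p(x) log(p(x)/q(x))
Term by term:
  x=0: 3/5 × log_2[(3/5)/(3/4)] = -0.1932
  x=1: 2/5 × log_2[(2/5)/(1/4)] = 0.2712
D_KL(P||Q) = 0.0781 bits

D_KL(P||Q) = 0.0781 ≥ 0 ✓

This non-negativity is a fundamental property: relative entropy cannot be negative because it measures how different Q is from P.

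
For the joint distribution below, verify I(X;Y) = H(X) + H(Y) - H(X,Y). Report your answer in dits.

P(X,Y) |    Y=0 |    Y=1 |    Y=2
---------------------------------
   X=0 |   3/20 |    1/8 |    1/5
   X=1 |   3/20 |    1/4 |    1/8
I(X;Y) = 0.0125 dits

Mutual information has multiple equivalent forms:
- I(X;Y) = H(X) - H(X|Y)
- I(X;Y) = H(Y) - H(Y|X)
- I(X;Y) = H(X) + H(Y) - H(X,Y)

Computing all quantities:
H(X) = 0.3005, H(Y) = 0.4752, H(X,Y) = 0.7633
H(X|Y) = 0.2880, H(Y|X) = 0.4628

Verification:
H(X) - H(X|Y) = 0.3005 - 0.2880 = 0.0125
H(Y) - H(Y|X) = 0.4752 - 0.4628 = 0.0125
H(X) + H(Y) - H(X,Y) = 0.3005 + 0.4752 - 0.7633 = 0.0125

All forms give I(X;Y) = 0.0125 dits. ✓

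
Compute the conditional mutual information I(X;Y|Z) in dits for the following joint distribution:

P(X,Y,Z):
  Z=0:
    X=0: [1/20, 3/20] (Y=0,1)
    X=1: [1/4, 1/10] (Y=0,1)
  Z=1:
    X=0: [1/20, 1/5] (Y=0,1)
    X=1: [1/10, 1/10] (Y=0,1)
0.0347 dits

Conditional mutual information: I(X;Y|Z) = H(X|Z) + H(Y|Z) - H(X,Y|Z)

H(Z) = 0.2989
H(X,Z) = 0.5897 → H(X|Z) = 0.2908
H(Y,Z) = 0.5878 → H(Y|Z) = 0.2890
H(X,Y,Z) = 0.8440 → H(X,Y|Z) = 0.5451

I(X;Y|Z) = 0.2908 + 0.2890 - 0.5451 = 0.0347 dits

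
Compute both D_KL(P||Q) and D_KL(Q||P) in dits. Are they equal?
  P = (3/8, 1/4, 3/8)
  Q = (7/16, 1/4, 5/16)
D_KL(P||Q) = 0.0046, D_KL(Q||P) = 0.0045

KL divergence is not symmetric: D_KL(P||Q) ≠ D_KL(Q||P) in general.

D_KL(P||Q) = 0.0046 dits
D_KL(Q||P) = 0.0045 dits

No, they are not equal!

This asymmetry is why KL divergence is not a true distance metric.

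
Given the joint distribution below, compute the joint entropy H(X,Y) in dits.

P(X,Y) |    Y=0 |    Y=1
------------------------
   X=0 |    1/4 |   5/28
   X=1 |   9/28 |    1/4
0.5931 dits

Joint entropy is H(X,Y) = -Σ_{x,y} p(x,y) log p(x,y).

Summing over all non-zero entries:
H(X,Y) = -[1/4·log_10(1/4) + 5/28·log_10(5/28) + 9/28·log_10(9/28) + 1/4·log_10(1/4)]
H(X,Y) = 0.5931 dits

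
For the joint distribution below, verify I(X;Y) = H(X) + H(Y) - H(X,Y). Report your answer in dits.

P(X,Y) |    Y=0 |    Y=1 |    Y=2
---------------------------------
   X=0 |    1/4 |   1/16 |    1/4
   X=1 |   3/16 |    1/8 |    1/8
I(X;Y) = 0.0124 dits

Mutual information has multiple equivalent forms:
- I(X;Y) = H(X) - H(X|Y)
- I(X;Y) = H(Y) - H(Y|X)
- I(X;Y) = H(X) + H(Y) - H(X,Y)

Computing all quantities:
H(X) = 0.2976, H(Y) = 0.4531, H(X,Y) = 0.7384
H(X|Y) = 0.2852, H(Y|X) = 0.4407

Verification:
H(X) - H(X|Y) = 0.2976 - 0.2852 = 0.0124
H(Y) - H(Y|X) = 0.4531 - 0.4407 = 0.0124
H(X) + H(Y) - H(X,Y) = 0.2976 + 0.4531 - 0.7384 = 0.0124

All forms give I(X;Y) = 0.0124 dits. ✓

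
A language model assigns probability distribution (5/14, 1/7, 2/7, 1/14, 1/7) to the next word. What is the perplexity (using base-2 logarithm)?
4.3498

Perplexity is 2^H (or exp(H) for natural log).

First, H = -Σ p log p = 2.1210 bits
Perplexity = 2^2.1210 = 4.3498

Interpretation: The model's uncertainty is equivalent to choosing uniformly among 4.3 options.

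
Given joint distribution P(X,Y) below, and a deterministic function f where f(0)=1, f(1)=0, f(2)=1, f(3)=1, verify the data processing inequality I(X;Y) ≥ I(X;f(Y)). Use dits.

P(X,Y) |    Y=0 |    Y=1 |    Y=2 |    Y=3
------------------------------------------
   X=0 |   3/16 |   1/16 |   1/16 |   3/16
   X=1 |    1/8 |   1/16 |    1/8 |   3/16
I(X;Y) = 0.0073, I(X;f(Y)) = 0.0000, inequality holds: 0.0073 ≥ 0.0000

Data Processing Inequality: For any Markov chain X → Y → Z, we have I(X;Y) ≥ I(X;Z).

Here Z = f(Y) is a deterministic function of Y, forming X → Y → Z.

Original I(X;Y) = 0.0073 dits

After applying f:
P(X,Z) where Z=f(Y):
- P(X,Z=0) = P(X,Y=1)
- P(X,Z=1) = P(X,Y=0) + P(X,Y=2) + P(X,Y=3)

I(X;Z) = I(X;f(Y)) = 0.0000 dits

Verification: 0.0073 ≥ 0.0000 ✓

Information cannot be created by processing; the function f can only lose information about X.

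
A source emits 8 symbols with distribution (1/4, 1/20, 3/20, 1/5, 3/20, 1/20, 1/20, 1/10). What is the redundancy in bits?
0.2340 bits

Redundancy measures how far a source is from maximum entropy:
R = H_max - H(X)

Maximum entropy for 8 symbols: H_max = log_2(8) = 3.0000 bits
Actual entropy: H(X) = 2.7660 bits
Redundancy: R = 3.0000 - 2.7660 = 0.2340 bits

This redundancy represents potential for compression: the source could be compressed by 0.2340 bits per symbol.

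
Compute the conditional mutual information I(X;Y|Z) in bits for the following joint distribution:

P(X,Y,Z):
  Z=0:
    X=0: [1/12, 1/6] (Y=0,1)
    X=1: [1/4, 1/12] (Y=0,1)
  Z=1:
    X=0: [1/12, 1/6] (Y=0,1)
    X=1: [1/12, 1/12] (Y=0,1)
0.0830 bits

Conditional mutual information: I(X;Y|Z) = H(X|Z) + H(Y|Z) - H(X,Y|Z)

H(Z) = 0.9799
H(X,Z) = 1.9591 → H(X|Z) = 0.9793
H(Y,Z) = 1.9591 → H(Y|Z) = 0.9793
H(X,Y,Z) = 2.8554 → H(X,Y|Z) = 1.8755

I(X;Y|Z) = 0.9793 + 0.9793 - 1.8755 = 0.0830 bits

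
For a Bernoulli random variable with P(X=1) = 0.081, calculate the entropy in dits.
0.1221 dits

The binary entropy function is:
H(p) = -p log(p) - (1-p) log(1-p)

H(0.081) = -0.081 × log_10(0.081) - 0.919 × log_10(0.919)
H(0.081) = 0.1221 dits

Note: Binary entropy is maximized at p=0.5 (H=1 bit) and minimized at p=0 or p=1 (H=0).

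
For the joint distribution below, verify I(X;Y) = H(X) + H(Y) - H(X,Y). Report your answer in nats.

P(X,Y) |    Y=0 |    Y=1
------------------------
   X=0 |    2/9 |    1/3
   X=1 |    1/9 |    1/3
I(X;Y) = 0.0127 nats

Mutual information has multiple equivalent forms:
- I(X;Y) = H(X) - H(X|Y)
- I(X;Y) = H(Y) - H(Y|X)
- I(X;Y) = H(X) + H(Y) - H(X,Y)

Computing all quantities:
H(X) = 0.6870, H(Y) = 0.6365, H(X,Y) = 1.3108
H(X|Y) = 0.6743, H(Y|X) = 0.6238

Verification:
H(X) - H(X|Y) = 0.6870 - 0.6743 = 0.0127
H(Y) - H(Y|X) = 0.6365 - 0.6238 = 0.0127
H(X) + H(Y) - H(X,Y) = 0.6870 + 0.6365 - 1.3108 = 0.0127

All forms give I(X;Y) = 0.0127 nats. ✓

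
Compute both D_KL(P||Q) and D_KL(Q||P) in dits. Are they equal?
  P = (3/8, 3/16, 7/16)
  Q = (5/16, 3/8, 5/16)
D_KL(P||Q) = 0.0372, D_KL(Q||P) = 0.0425

KL divergence is not symmetric: D_KL(P||Q) ≠ D_KL(Q||P) in general.

D_KL(P||Q) = 0.0372 dits
D_KL(Q||P) = 0.0425 dits

No, they are not equal!

This asymmetry is why KL divergence is not a true distance metric.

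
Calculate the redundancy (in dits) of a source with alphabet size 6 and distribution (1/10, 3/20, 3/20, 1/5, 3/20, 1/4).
0.0171 dits

Redundancy measures how far a source is from maximum entropy:
R = H_max - H(X)

Maximum entropy for 6 symbols: H_max = log_10(6) = 0.7782 dits
Actual entropy: H(X) = 0.7611 dits
Redundancy: R = 0.7782 - 0.7611 = 0.0171 dits

This redundancy represents potential for compression: the source could be compressed by 0.0171 dits per symbol.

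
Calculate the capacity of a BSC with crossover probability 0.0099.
0.9199 bits

For a binary symmetric channel (BSC) with error probability p:
Capacity C = 1 - H(p) bits per symbol

where H(p) = -p log₂(p) - (1-p) log₂(1-p) is the binary entropy function.

H(0.0099) = 0.0801 bits
C = 1 - 0.0801 = 0.9199 bits per symbol

This means we can reliably transmit up to 0.9199 bits of information per channel use.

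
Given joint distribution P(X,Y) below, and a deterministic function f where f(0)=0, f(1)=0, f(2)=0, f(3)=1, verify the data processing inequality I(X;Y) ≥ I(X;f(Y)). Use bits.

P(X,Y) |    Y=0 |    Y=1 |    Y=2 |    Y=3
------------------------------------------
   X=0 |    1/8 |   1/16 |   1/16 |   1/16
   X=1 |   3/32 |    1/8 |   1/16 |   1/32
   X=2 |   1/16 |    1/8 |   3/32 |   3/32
I(X;Y) = 0.0593, I(X;f(Y)) = 0.0198, inequality holds: 0.0593 ≥ 0.0198

Data Processing Inequality: For any Markov chain X → Y → Z, we have I(X;Y) ≥ I(X;Z).

Here Z = f(Y) is a deterministic function of Y, forming X → Y → Z.

Original I(X;Y) = 0.0593 bits

After applying f:
P(X,Z) where Z=f(Y):
- P(X,Z=0) = P(X,Y=0) + P(X,Y=1) + P(X,Y=2)
- P(X,Z=1) = P(X,Y=3)

I(X;Z) = I(X;f(Y)) = 0.0198 bits

Verification: 0.0593 ≥ 0.0198 ✓

Information cannot be created by processing; the function f can only lose information about X.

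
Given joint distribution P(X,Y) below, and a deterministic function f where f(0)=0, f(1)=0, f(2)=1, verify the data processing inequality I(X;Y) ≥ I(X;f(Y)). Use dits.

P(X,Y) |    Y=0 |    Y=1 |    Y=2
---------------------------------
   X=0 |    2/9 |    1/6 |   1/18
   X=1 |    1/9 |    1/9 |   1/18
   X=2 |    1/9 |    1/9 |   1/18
I(X;Y) = 0.0031, I(X;f(Y)) = 0.0022, inequality holds: 0.0031 ≥ 0.0022

Data Processing Inequality: For any Markov chain X → Y → Z, we have I(X;Y) ≥ I(X;Z).

Here Z = f(Y) is a deterministic function of Y, forming X → Y → Z.

Original I(X;Y) = 0.0031 dits

After applying f:
P(X,Z) where Z=f(Y):
- P(X,Z=0) = P(X,Y=0) + P(X,Y=1)
- P(X,Z=1) = P(X,Y=2)

I(X;Z) = I(X;f(Y)) = 0.0022 dits

Verification: 0.0031 ≥ 0.0022 ✓

Information cannot be created by processing; the function f can only lose information about X.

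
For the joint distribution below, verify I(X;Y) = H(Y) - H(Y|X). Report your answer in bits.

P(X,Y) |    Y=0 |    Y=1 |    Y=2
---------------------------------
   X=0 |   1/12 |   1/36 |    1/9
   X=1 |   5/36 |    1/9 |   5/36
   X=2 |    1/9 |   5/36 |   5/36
I(X;Y) = 0.0323 bits

Mutual information has multiple equivalent forms:
- I(X;Y) = H(X) - H(X|Y)
- I(X;Y) = H(Y) - H(Y|X)
- I(X;Y) = H(X) + H(Y) - H(X,Y)

Computing all quantities:
H(X) = 1.5420, H(Y) = 1.5715, H(X,Y) = 3.0812
H(X|Y) = 1.5097, H(Y|X) = 1.5392

Verification:
H(X) - H(X|Y) = 1.5420 - 1.5097 = 0.0323
H(Y) - H(Y|X) = 1.5715 - 1.5392 = 0.0323
H(X) + H(Y) - H(X,Y) = 1.5420 + 1.5715 - 3.0812 = 0.0323

All forms give I(X;Y) = 0.0323 bits. ✓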